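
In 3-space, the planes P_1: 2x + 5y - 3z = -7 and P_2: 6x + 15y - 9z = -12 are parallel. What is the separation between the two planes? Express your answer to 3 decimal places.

Rescale P_2 by 1/3: 2x + 5y - 3z = -4. Then distance = |-7 − (-4)| / √38 ≈ 0.487.

0.487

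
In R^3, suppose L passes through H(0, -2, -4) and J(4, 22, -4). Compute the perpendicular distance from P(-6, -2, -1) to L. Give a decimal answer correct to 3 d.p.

6.635

A direction vector for L is J − H = (4, 24, 0).
Taking (0, -2, -4) on L with direction v = (4, 24, 0): w = P − (0, -2, -4) = (-6, 0, 3), and w × v = (-72, 12, -144).
Distance = |w × v| / |v| = √26064 / √592 ≈ 6.635.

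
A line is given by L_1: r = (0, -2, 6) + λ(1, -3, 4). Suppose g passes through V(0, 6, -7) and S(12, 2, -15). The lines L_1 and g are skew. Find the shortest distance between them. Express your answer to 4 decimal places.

0.4216

A direction vector for g is S − V = (12, -4, -8).
Common perpendicular direction n = (1, -3, 4) × (12, -4, -8) = (40, 56, 32).
With w = (0, 6, -7) − (0, -2, 6) = (0, 8, -13), w · n = 32.
Distance = |w · n| / |n| = |32| / √5760 ≈ 0.4216.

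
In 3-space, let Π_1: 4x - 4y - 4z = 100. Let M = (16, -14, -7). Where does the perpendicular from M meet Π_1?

Foot = M − λn with λ = (n·M − d)/|n|² = (148 − 100)/48 = 1.
Foot = (16, -14, -7) − 1·(4, -4, -4) = (12, -10, -3).

(12, -10, -3)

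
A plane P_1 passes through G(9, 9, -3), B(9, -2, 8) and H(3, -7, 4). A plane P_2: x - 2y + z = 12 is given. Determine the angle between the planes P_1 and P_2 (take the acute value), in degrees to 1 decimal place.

GB = (0, -11, 11), GH = (-6, -16, 7); a normal to P_1 is GB × GH = (99, -66, -66).
Using G: P_1 has equation 99x - 66y - 66z = 495.
cos θ = |n₁·n₂| / (|n₁||n₂|) = |165| / (√18513 · √6).
θ = arccos(0.49507) ≈ 60.3°.

60.3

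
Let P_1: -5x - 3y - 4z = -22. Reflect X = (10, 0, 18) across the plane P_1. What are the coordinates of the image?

λ = (n·X − d)/|n|² = (-122 − (-22))/50 = -2.
Reflection = X − 2λn = (10, 0, 18) − (-4)·(-5, -3, -4) = (-10, -12, 2).

(-10, -12, 2)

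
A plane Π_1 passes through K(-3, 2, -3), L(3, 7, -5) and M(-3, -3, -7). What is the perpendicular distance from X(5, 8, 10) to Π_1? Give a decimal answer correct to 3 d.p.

KL = (6, 5, -2), KM = (0, -5, -4); a normal to Π_1 is KL × KM = (-30, 24, -30).
Using K: Π_1 has equation -30x + 24y - 30z = 228.
n·X − d = (-30)·(5) + (24)·(8) + (-30)·(10) − 228 = -486; |n| = √2376.
Distance = |-486| / √2376 = 486/√2376 ≈ 9.970.

9.970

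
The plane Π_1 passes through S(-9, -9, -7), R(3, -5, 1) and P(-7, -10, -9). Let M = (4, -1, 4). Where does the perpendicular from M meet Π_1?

(4, -3, 5)

SR = (12, 4, 8), SP = (2, -1, -2); a normal to Π_1 is SR × SP = (0, 40, -20).
Using S: Π_1 has equation 40y - 20z = -220.
Foot = M − λn with λ = (n·M − d)/|n|² = (-120 − (-220))/2000 = 1/20.
Foot = (4, -1, 4) − (1/20)·(0, 40, -20) = (4, -3, 5).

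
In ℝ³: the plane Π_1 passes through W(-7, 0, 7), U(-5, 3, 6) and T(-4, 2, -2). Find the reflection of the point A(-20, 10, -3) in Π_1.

WU = (2, 3, -1), WT = (3, 2, -9); a normal to Π_1 is WU × WT = (-25, 15, -5).
Using W: Π_1 has equation -25x + 15y - 5z = 140.
λ = (n·A − d)/|n|² = (665 − 140)/875 = 3/5.
Reflection = A − 2λn = (-20, 10, -3) − (6/5)·(-25, 15, -5) = (10, -8, 3).

(10, -8, 3)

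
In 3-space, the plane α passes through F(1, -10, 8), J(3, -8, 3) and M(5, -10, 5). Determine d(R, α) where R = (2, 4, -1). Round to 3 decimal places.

7.556

FJ = (2, 2, -5), FM = (4, 0, -3); a normal to α is FJ × FM = (-6, -14, -8).
Using F: α has equation -6x - 14y - 8z = 70.
n·R − d = (-6)·(2) + (-14)·(4) + (-8)·(-1) − 70 = -130; |n| = √296.
Distance = |-130| / √296 = 130/√296 ≈ 7.556.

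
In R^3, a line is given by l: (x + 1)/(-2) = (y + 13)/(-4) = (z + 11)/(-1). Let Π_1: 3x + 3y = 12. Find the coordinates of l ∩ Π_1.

l has direction (-2, -4, -1) through (-1, -13, -11).
Substitute r = (-1, -13, -11) + t(-2, -4, -1) into the plane: -42 + (-18)t = 12, so t = -3.
Intersection: (-1, -13, -11) + (-3)·(-2, -4, -1) = (5, -1, -8).

(5, -1, -8)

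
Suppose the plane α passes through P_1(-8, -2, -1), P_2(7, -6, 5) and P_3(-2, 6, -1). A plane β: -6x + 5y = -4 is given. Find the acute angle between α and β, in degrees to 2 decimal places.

P_1P_2 = (15, -4, 6), P_1P_3 = (6, 8, 0); a normal to α is P_1P_2 × P_1P_3 = (-48, 36, 144).
Using P_1: α has equation -48x + 36y + 144z = 168.
cos θ = |n₁·n₂| / (|n₁||n₂|) = |468| / (√24336 · √61).
θ = arccos(0.38411) ≈ 67.41°.

67.41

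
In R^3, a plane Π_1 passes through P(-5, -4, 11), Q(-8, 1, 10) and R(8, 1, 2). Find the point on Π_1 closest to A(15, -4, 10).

PQ = (-3, 5, -1), PR = (13, 5, -9); a normal to Π_1 is PQ × PR = (-40, -40, -80).
Using P: Π_1 has equation -40x - 40y - 80z = -520.
Foot = A − λn with λ = (n·A − d)/|n|² = (-1240 − (-520))/9600 = -3/40.
Foot = (15, -4, 10) − (-3/40)·(-40, -40, -80) = (12, -7, 4).

(12, -7, 4)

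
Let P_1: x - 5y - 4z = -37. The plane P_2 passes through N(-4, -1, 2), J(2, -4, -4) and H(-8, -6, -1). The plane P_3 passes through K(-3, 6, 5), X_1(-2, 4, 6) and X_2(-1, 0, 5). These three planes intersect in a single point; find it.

NJ = (6, -3, -6), NH = (-4, -5, -3); a normal to P_2 is NJ × NH = (-21, 42, -42).
Using N: P_2 has equation -21x + 42y - 42z = -42.
KX_1 = (1, -2, 1), KX_2 = (2, -6, 0); a normal to P_3 is KX_1 × KX_2 = (6, 2, -2).
Using K: P_3 has equation 6x + 2y - 2z = -16.
Solving the 3×3 linear system x - 5y - 4z = -37, -21x + 42y - 42z = -42, 6x + 2y - 2z = -16 (e.g. by elimination or Cramer's rule, determinant = 2646) gives (-2, 3, 5).

(-2, 3, 5)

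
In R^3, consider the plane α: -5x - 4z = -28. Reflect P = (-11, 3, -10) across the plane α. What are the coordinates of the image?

λ = (n·P − d)/|n|² = (95 − (-28))/41 = 3.
Reflection = P − 2λn = (-11, 3, -10) − 6·(-5, 0, -4) = (19, 3, 14).

(19, 3, 14)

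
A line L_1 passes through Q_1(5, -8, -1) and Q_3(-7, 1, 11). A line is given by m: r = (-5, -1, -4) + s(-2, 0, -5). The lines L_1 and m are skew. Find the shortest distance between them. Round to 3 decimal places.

A direction vector for L_1 is Q_3 − Q_1 = (-12, 9, 12).
Common perpendicular direction n = (-12, 9, 12) × (-2, 0, -5) = (-45, -84, 18).
With w = (-5, -1, -4) − (5, -8, -1) = (-10, 7, -3), w · n = -192.
Distance = |w · n| / |n| = |-192| / √9405 ≈ 1.980.

1.980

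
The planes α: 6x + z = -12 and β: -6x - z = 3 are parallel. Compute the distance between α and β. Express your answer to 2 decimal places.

1.48

Rescale β by 1/(-1): 6x + z = -3. Then distance = |-12 − (-3)| / √37 ≈ 1.48.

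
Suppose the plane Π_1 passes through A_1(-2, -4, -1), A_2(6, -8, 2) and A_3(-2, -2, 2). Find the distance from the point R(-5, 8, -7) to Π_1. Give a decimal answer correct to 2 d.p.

9.71

A_1A_2 = (8, -4, 3), A_1A_3 = (0, 2, 3); a normal to Π_1 is A_1A_2 × A_1A_3 = (-18, -24, 16).
Using A_1: Π_1 has equation -18x - 24y + 16z = 116.
n·R − d = (-18)·(-5) + (-24)·(8) + (16)·(-7) − 116 = -330; |n| = √1156.
Distance = |-330| / √1156 = 330/√1156 ≈ 9.71.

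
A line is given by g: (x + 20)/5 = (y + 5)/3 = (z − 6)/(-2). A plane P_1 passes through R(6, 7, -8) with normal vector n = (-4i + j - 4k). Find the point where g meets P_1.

(0, 7, -2)

g has direction (5, 3, -2) through (-20, -5, 6).
P_1: n·r = n·R gives -4x + y - 4z = 15.
Substitute r = (-20, -5, 6) + t(5, 3, -2) into the plane: 51 + (-9)t = 15, so t = 4.
Intersection: (-20, -5, 6) + 4·(5, 3, -2) = (0, 7, -2).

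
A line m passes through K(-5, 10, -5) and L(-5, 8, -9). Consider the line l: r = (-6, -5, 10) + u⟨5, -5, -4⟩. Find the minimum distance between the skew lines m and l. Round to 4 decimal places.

18.2054

A direction vector for m is L − K = (0, -2, -4).
Common perpendicular direction n = (0, -2, -4) × (5, -5, -4) = (-12, -20, 10).
With w = (-6, -5, 10) − (-5, 10, -5) = (-1, -15, 15), w · n = 462.
Distance = |w · n| / |n| = |462| / √644 ≈ 18.2054.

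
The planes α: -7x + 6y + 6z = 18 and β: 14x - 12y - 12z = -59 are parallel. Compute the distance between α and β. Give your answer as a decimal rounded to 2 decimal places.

Rescale β by 1/(-2): -7x + 6y + 6z = 59/2. Then distance = |18 − (59/2)| / √121 ≈ 1.05.

1.05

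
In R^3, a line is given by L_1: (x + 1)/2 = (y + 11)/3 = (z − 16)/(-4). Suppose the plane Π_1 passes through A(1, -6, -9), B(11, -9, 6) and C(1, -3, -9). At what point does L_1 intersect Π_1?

L_1 has direction (2, 3, -4) through (-1, -11, 16).
AB = (10, -3, 15), AC = (0, 3, 0); a normal to Π_1 is AB × AC = (-45, 0, 30).
Using A: Π_1 has equation -45x + 30z = -315.
Substitute r = (-1, -11, 16) + t(2, 3, -4) into the plane: 525 + (-210)t = -315, so t = 4.
Intersection: (-1, -11, 16) + 4·(2, 3, -4) = (7, 1, 0).

(7, 1, 0)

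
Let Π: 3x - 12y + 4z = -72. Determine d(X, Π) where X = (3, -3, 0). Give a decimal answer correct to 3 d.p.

n·X − d = (3)·(3) + (-12)·(-3) + (4)·(0) − (-72) = 117; |n| = √169.
Distance = |117| / √169 = 117/√169 ≈ 9.000.

9.000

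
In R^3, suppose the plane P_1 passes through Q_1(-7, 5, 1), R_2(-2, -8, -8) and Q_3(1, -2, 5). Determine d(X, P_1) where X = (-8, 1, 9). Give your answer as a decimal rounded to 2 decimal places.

Q_1R_2 = (5, -13, -9), Q_1Q_3 = (8, -7, 4); a normal to P_1 is Q_1R_2 × Q_1Q_3 = (-115, -92, 69).
Using Q_1: P_1 has equation -115x - 92y + 69z = 414.
n·X − d = (-115)·(-8) + (-92)·(1) + (69)·(9) − 414 = 1035; |n| = √26450.
Distance = |1035| / √26450 = 1035/√26450 ≈ 6.36.

6.36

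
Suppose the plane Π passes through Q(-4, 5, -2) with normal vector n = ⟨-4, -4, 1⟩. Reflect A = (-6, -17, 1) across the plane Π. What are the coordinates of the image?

Π: n·r = n·Q gives -4x - 4y + z = -6.
λ = (n·A − d)/|n|² = (93 − (-6))/33 = 3.
Reflection = A − 2λn = (-6, -17, 1) − 6·(-4, -4, 1) = (18, 7, -5).

(18, 7, -5)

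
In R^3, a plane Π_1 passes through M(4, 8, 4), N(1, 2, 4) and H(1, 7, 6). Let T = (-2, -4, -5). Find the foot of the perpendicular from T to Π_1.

(2, -6, 0)

MN = (-3, -6, 0), MH = (-3, -1, 2); a normal to Π_1 is MN × MH = (-12, 6, -15).
Using M: Π_1 has equation -12x + 6y - 15z = -60.
Foot = T − λn with λ = (n·T − d)/|n|² = (75 − (-60))/405 = 1/3.
Foot = (-2, -4, -5) − (1/3)·(-12, 6, -15) = (2, -6, 0).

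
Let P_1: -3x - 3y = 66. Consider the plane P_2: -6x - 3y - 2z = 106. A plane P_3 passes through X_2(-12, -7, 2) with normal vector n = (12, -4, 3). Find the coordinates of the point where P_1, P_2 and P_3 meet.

P_3: n·r = n·X_2 gives 12x - 4y + 3z = -110.
Solving the 3×3 linear system -3x - 3y = 66, -6x - 3y - 2z = 106, 12x - 4y + 3z = -110 (e.g. by elimination or Cramer's rule, determinant = 69) gives (-12, -10, -2).

(-12, -10, -2)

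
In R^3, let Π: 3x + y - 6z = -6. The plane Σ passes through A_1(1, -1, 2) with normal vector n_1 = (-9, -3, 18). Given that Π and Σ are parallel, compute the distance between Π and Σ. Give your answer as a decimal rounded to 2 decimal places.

Σ: n_1·r = n_1·A_1 gives -9x - 3y + 18z = 30.
Rescale Σ by 1/(-3): 3x + y - 6z = -10. Then distance = |-6 − (-10)| / √46 ≈ 0.59.

0.59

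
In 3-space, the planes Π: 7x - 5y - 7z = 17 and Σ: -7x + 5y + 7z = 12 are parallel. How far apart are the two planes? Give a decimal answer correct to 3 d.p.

2.615

Rescale Σ by 1/(-1): 7x - 5y - 7z = -12. Then distance = |17 − (-12)| / √123 ≈ 2.615.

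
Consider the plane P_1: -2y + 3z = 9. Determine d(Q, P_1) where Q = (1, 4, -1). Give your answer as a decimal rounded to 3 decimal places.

5.547

n·Q − d = (0)·(1) + (-2)·(4) + (3)·(-1) − 9 = -20; |n| = √13.
Distance = |-20| / √13 = 20/√13 ≈ 5.547.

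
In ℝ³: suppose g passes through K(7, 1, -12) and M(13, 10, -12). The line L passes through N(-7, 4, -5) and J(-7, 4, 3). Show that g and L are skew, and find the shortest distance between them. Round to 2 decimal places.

A direction vector for g is M − K = (6, 9, 0).
A direction vector for L is J − N = (0, 0, 8).
Common perpendicular direction n = (6, 9, 0) × (0, 0, 8) = (72, -48, 0).
With w = (-7, 4, -5) − (7, 1, -12) = (-14, 3, 7), w · n = -1152.
Since n ≠ 0 the lines are not parallel, and w · n = -1152 ≠ 0 so they do not intersect; hence they are skew.
Distance = |w · n| / |n| = |-1152| / √7488 ≈ 13.31.

13.31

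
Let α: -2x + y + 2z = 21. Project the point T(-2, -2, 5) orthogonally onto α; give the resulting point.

(-4, -1, 7)

Foot = T − λn with λ = (n·T − d)/|n|² = (12 − 21)/9 = -1.
Foot = (-2, -2, 5) − (-1)·(-2, 1, 2) = (-4, -1, 7).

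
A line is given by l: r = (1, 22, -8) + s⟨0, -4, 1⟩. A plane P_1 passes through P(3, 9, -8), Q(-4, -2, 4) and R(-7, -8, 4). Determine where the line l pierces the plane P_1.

(1, 6, -4)

PQ = (-7, -11, 12), PR = (-10, -17, 12); a normal to P_1 is PQ × PR = (72, -36, 9).
Using P: P_1 has equation 72x - 36y + 9z = -180.
Substitute r = (1, 22, -8) + t(0, -4, 1) into the plane: -792 + 153t = -180, so t = 4.
Intersection: (1, 22, -8) + 4·(0, -4, 1) = (1, 6, -4).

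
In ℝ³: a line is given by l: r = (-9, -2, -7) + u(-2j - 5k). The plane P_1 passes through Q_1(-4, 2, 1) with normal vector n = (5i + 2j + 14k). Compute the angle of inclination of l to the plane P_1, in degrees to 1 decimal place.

P_1: n·r = n·Q_1 gives 5x + 2y + 14z = -2.
sin θ = |n·v| / (|n||v|) = |-74| / (√225 · √29) = 0.91610.
θ ≈ 66.4°.

66.4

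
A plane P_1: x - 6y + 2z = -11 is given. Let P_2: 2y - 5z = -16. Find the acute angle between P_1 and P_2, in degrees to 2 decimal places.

50.36

cos θ = |n₁·n₂| / (|n₁||n₂|) = |-22| / (√41 · √29).
θ = arccos(0.63802) ≈ 50.36°.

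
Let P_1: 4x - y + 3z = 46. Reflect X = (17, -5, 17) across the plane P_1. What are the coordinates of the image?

λ = (n·X − d)/|n|² = (124 − 46)/26 = 3.
Reflection = X − 2λn = (17, -5, 17) − 6·(4, -1, 3) = (-7, 1, -1).

(-7, 1, -1)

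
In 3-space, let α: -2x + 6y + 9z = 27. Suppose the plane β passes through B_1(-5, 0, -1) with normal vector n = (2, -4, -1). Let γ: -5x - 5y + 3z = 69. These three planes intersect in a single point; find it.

β: n·r = n·B_1 gives 2x - 4y - z = -9.
Solving the 3×3 linear system -2x + 6y + 9z = 27, 2x - 4y - z = -9, -5x - 5y + 3z = 69 (e.g. by elimination or Cramer's rule, determinant = -242) gives (-9, -3, 3).

(-9, -3, 3)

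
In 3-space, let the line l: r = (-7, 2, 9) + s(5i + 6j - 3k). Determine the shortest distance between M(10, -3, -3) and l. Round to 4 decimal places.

18.4310

Taking (-7, 2, 9) on l with direction v = (5, 6, -3): w = M − (-7, 2, 9) = (17, -5, -12), and w × v = (87, -9, 127).
Distance = |w × v| / |v| = √23779 / √70 ≈ 18.4310.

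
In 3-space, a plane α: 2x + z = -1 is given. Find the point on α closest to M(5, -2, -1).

Foot = M − λn with λ = (n·M − d)/|n|² = (9 − (-1))/5 = 2.
Foot = (5, -2, -1) − 2·(2, 0, 1) = (1, -2, -3).

(1, -2, -3)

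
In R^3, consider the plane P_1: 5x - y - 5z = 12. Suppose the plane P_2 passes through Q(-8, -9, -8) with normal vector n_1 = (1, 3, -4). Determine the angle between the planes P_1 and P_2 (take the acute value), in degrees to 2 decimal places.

P_2: n_1·r = n_1·Q gives x + 3y - 4z = -3.
cos θ = |n₁·n₂| / (|n₁||n₂|) = |22| / (√51 · √26).
θ = arccos(0.60416) ≈ 52.83°.

52.83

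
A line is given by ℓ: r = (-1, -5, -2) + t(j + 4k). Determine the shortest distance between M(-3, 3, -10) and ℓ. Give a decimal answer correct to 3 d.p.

Taking (-1, -5, -2) on ℓ with direction v = (0, 1, 4): w = M − (-1, -5, -2) = (-2, 8, -8), and w × v = (40, 8, -2).
Distance = |w × v| / |v| = √1668 / √17 ≈ 9.905.

9.905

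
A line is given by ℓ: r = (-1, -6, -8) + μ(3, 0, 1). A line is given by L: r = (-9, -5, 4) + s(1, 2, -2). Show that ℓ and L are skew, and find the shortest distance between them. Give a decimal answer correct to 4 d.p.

Common perpendicular direction n = (3, 0, 1) × (1, 2, -2) = (-2, 7, 6).
With w = (-9, -5, 4) − (-1, -6, -8) = (-8, 1, 12), w · n = 95.
Since n ≠ 0 the lines are not parallel, and w · n = 95 ≠ 0 so they do not intersect; hence they are skew.
Distance = |w · n| / |n| = |95| / √89 ≈ 10.0700.

10.0700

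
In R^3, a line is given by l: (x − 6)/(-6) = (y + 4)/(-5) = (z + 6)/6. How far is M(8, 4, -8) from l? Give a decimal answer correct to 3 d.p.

l has direction (-6, -5, 6) through (6, -4, -6).
Taking (6, -4, -6) on l with direction v = (-6, -5, 6): w = M − (6, -4, -6) = (2, 8, -2), and w × v = (38, 0, 38).
Distance = |w × v| / |v| = √2888 / √97 ≈ 5.456.

5.456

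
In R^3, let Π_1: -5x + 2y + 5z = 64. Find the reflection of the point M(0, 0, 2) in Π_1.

λ = (n·M − d)/|n|² = (10 − 64)/54 = -1.
Reflection = M − 2λn = (0, 0, 2) − (-2)·(-5, 2, 5) = (-10, 4, 12).

(-10, 4, 12)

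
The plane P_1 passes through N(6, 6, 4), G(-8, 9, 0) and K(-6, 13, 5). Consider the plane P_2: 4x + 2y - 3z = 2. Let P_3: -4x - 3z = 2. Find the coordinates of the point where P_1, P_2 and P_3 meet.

NG = (-14, 3, -4), NK = (-12, 7, 1); a normal to P_1 is NG × NK = (31, 62, -62).
Using N: P_1 has equation 31x + 62y - 62z = 310.
Solving the 3×3 linear system 31x + 62y - 62z = 310, 4x + 2y - 3z = 2, -4x - 3z = 2 (e.g. by elimination or Cramer's rule, determinant = 806) gives (-2, 8, 2).

(-2, 8, 2)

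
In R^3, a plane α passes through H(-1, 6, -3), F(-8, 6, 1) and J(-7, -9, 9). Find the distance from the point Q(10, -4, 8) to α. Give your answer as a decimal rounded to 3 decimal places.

HF = (-7, 0, 4), HJ = (-6, -15, 12); a normal to α is HF × HJ = (60, 60, 105).
Using H: α has equation 60x + 60y + 105z = -15.
n·Q − d = (60)·(10) + (60)·(-4) + (105)·(8) − (-15) = 1215; |n| = √18225.
Distance = |1215| / √18225 = 1215/√18225 ≈ 9.000.

9.000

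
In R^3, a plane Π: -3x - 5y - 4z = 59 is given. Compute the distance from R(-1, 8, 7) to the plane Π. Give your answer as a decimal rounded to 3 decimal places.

17.536

n·R − d = (-3)·(-1) + (-5)·(8) + (-4)·(7) − 59 = -124; |n| = √50.
Distance = |-124| / √50 = 124/√50 ≈ 17.536.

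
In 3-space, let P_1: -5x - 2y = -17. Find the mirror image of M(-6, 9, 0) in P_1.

λ = (n·M − d)/|n|² = (12 − (-17))/29 = 1.
Reflection = M − 2λn = (-6, 9, 0) − 2·(-5, -2, 0) = (4, 13, 0).

(4, 13, 0)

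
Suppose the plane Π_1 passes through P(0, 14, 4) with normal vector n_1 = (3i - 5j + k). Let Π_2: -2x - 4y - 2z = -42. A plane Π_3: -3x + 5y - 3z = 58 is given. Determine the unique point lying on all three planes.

(-5, 11, 4)

Π_1: n_1·r = n_1·P gives 3x - 5y + z = -66.
Solving the 3×3 linear system 3x - 5y + z = -66, -2x - 4y - 2z = -42, -3x + 5y - 3z = 58 (e.g. by elimination or Cramer's rule, determinant = 44) gives (-5, 11, 4).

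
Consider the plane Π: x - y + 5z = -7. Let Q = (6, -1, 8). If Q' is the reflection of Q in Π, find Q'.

λ = (n·Q − d)/|n|² = (47 − (-7))/27 = 2.
Reflection = Q − 2λn = (6, -1, 8) − 4·(1, -1, 5) = (2, 3, -12).

(2, 3, -12)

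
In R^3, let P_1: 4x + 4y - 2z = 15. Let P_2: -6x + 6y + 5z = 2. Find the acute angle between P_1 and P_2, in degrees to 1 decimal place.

cos θ = |n₁·n₂| / (|n₁||n₂|) = |-10| / (√36 · √97).
θ = arccos(0.16922) ≈ 80.3°.

80.3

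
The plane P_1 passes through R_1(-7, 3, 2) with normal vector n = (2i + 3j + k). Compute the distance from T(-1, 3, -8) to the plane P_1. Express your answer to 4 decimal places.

P_1: n·r = n·R_1 gives 2x + 3y + z = -3.
n·T − d = (2)·(-1) + (3)·(3) + (1)·(-8) − (-3) = 2; |n| = √14.
Distance = |2| / √14 = 2/√14 ≈ 0.5345.

0.5345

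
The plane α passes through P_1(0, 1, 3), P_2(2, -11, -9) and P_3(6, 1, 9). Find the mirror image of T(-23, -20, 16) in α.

P_1P_2 = (2, -12, -12), P_1P_3 = (6, 0, 6); a normal to α is P_1P_2 × P_1P_3 = (-72, -84, 72).
Using P_1: α has equation -72x - 84y + 72z = 132.
λ = (n·T − d)/|n|² = (4488 − 132)/17424 = 1/4.
Reflection = T − 2λn = (-23, -20, 16) − (1/2)·(-72, -84, 72) = (13, 22, -20).

(13, 22, -20)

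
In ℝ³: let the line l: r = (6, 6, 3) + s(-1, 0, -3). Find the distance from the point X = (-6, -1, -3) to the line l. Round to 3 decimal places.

11.790

Taking (6, 6, 3) on l with direction v = (-1, 0, -3): w = X − (6, 6, 3) = (-12, -7, -6), and w × v = (21, -30, -7).
Distance = |w × v| / |v| = √1390 / √10 ≈ 11.790.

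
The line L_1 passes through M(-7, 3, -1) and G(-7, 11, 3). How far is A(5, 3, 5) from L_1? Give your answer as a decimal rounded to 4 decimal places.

A direction vector for L_1 is G − M = (0, 8, 4).
Taking (-7, 3, -1) on L_1 with direction v = (0, 8, 4): w = A − (-7, 3, -1) = (12, 0, 6), and w × v = (-48, -48, 96).
Distance = |w × v| / |v| = √13824 / √80 ≈ 13.1453.

13.1453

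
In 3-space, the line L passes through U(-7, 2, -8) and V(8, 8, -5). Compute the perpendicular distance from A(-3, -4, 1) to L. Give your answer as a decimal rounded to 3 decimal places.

A direction vector for L is V − U = (15, 6, 3).
Taking (-7, 2, -8) on L with direction v = (15, 6, 3): w = A − (-7, 2, -8) = (4, -6, 9), and w × v = (-72, 123, 114).
Distance = |w × v| / |v| = √33309 / √270 ≈ 11.107.

11.107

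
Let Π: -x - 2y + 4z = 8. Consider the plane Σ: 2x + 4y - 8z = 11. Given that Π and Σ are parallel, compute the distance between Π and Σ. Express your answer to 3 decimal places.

2.946

Rescale Σ by 1/(-2): -x - 2y + 4z = -11/2. Then distance = |8 − (-11/2)| / √21 ≈ 2.946.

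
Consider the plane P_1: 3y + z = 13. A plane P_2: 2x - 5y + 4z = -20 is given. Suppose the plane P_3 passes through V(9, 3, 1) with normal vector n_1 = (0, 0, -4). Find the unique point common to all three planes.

(-2, 4, 1)

P_3: n_1·r = n_1·V gives -4z = -4.
Solving the 3×3 linear system 3y + z = 13, 2x - 5y + 4z = -20, -4z = -4 (e.g. by elimination or Cramer's rule, determinant = 24) gives (-2, 4, 1).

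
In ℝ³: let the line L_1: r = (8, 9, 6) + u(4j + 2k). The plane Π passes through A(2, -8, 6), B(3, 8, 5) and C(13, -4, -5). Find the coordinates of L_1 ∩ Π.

AB = (1, 16, -1), AC = (11, 4, -11); a normal to Π is AB × AC = (-172, 0, -172).
Using A: Π has equation -172x - 172z = -1376.
Substitute r = (8, 9, 6) + t(0, 4, 2) into the plane: -2408 + (-344)t = -1376, so t = -3.
Intersection: (8, 9, 6) + (-3)·(0, 4, 2) = (8, -3, 0).

(8, -3, 0)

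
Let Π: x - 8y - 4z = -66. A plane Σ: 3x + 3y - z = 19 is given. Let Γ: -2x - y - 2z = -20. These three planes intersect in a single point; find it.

Solving the 3×3 linear system x - 8y - 4z = -66, 3x + 3y - z = 19, -2x - y - 2z = -20 (e.g. by elimination or Cramer's rule, determinant = -83) gives (2, 6, 5).

(2, 6, 5)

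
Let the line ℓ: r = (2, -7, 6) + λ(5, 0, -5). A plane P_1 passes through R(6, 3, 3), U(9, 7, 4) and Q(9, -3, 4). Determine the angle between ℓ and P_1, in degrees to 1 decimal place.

63.4

RU = (3, 4, 1), RQ = (3, -6, 1); a normal to P_1 is RU × RQ = (10, 0, -30).
Using R: P_1 has equation 10x - 30z = -30.
sin θ = |n·v| / (|n||v|) = |200| / (√1000 · √50) = 0.89443.
θ ≈ 63.4°.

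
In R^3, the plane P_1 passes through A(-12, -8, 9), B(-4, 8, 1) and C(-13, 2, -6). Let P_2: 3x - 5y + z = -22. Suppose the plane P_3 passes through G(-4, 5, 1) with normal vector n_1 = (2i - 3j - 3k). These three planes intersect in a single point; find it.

AB = (8, 16, -8), AC = (-1, 10, -15); a normal to P_1 is AB × AC = (-160, 128, 96).
Using A: P_1 has equation -160x + 128y + 96z = 1760.
P_3: n_1·r = n_1·G gives 2x - 3y - 3z = -26.
Solving the 3×3 linear system -160x + 128y + 96z = 1760, 3x - 5y + z = -22, 2x - 3y - 3z = -26 (e.g. by elimination or Cramer's rule, determinant = -1376) gives (-10, -1, 3).

(-10, -1, 3)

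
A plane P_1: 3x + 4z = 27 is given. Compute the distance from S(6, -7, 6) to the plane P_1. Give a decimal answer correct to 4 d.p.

n·S − d = (3)·(6) + (0)·(-7) + (4)·(6) − 27 = 15; |n| = √25.
Distance = |15| / √25 = 15/√25 ≈ 3.0000.

3.0000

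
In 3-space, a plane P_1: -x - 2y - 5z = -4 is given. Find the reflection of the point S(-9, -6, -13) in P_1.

(-3, 6, 17)

λ = (n·S − d)/|n|² = (86 − (-4))/30 = 3.
Reflection = S − 2λn = (-9, -6, -13) − 6·(-1, -2, -5) = (-3, 6, 17).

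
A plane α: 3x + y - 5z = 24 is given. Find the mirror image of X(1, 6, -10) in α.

λ = (n·X − d)/|n|² = (59 − 24)/35 = 1.
Reflection = X − 2λn = (1, 6, -10) − 2·(3, 1, -5) = (-5, 4, 0).

(-5, 4, 0)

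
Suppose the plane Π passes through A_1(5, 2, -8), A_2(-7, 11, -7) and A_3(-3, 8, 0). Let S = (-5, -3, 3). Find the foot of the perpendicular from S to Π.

(1, 5, 3)

A_1A_2 = (-12, 9, 1), A_1A_3 = (-8, 6, 8); a normal to Π is A_1A_2 × A_1A_3 = (66, 88, 0).
Using A_1: Π has equation 66x + 88y = 506.
Foot = S − λn with λ = (n·S − d)/|n|² = (-594 − 506)/12100 = -1/11.
Foot = (-5, -3, 3) − (-1/11)·(66, 88, 0) = (1, 5, 3).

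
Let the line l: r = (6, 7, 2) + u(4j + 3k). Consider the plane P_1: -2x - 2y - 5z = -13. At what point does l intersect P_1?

(6, 3, -1)

Substitute r = (6, 7, 2) + t(0, 4, 3) into the plane: -36 + (-23)t = -13, so t = -1.
Intersection: (6, 7, 2) + (-1)·(0, 4, 3) = (6, 3, -1).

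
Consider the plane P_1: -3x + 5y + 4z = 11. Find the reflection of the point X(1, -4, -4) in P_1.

λ = (n·X − d)/|n|² = (-39 − 11)/50 = -1.
Reflection = X − 2λn = (1, -4, -4) − (-2)·(-3, 5, 4) = (-5, 6, 4).

(-5, 6, 4)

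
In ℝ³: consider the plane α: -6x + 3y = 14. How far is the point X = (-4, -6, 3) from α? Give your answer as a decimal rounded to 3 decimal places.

1.193

n·X − d = (-6)·(-4) + (3)·(-6) + (0)·(3) − 14 = -8; |n| = √45.
Distance = |-8| / √45 = 8/√45 ≈ 1.193.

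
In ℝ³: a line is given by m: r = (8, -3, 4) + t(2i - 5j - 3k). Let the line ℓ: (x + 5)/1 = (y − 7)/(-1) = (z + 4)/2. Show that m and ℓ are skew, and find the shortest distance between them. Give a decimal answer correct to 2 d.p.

ℓ has direction (1, -1, 2) through (-5, 7, -4).
Common perpendicular direction n = (2, -5, -3) × (1, -1, 2) = (-13, -7, 3).
With w = (-5, 7, -4) − (8, -3, 4) = (-13, 10, -8), w · n = 75.
Since n ≠ 0 the lines are not parallel, and w · n = 75 ≠ 0 so they do not intersect; hence they are skew.
Distance = |w · n| / |n| = |75| / √227 ≈ 4.98.

4.98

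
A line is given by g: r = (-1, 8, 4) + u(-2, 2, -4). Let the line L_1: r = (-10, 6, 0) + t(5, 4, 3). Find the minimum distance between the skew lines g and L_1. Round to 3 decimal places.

3.093

Common perpendicular direction n = (-2, 2, -4) × (5, 4, 3) = (22, -14, -18).
With w = (-10, 6, 0) − (-1, 8, 4) = (-9, -2, -4), w · n = -98.
Distance = |w · n| / |n| = |-98| / √1004 ≈ 3.093.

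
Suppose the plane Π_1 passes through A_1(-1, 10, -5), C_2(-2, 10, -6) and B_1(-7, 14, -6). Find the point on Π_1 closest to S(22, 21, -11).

A_1C_2 = (-1, 0, -1), A_1B_1 = (-6, 4, -1); a normal to Π_1 is A_1C_2 × A_1B_1 = (4, 5, -4).
Using A_1: Π_1 has equation 4x + 5y - 4z = 66.
Foot = S − λn with λ = (n·S − d)/|n|² = (237 − 66)/57 = 3.
Foot = (22, 21, -11) − 3·(4, 5, -4) = (10, 6, 1).

(10, 6, 1)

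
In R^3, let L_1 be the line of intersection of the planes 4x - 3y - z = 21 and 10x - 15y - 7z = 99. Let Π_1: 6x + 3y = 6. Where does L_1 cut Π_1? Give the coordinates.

(2, -2, -7)

Direction of L_1: (4, -3, -1) × (10, -15, -7) = (6, 18, -30).
A point on L_1: solving the two plane equations with x = 3 gives (3, 1, -12).
Substitute r = (3, 1, -12) + t(6, 18, -30) into the plane: 21 + 90t = 6, so t = -1/6.
Intersection: (3, 1, -12) + (-1/6)·(6, 18, -30) = (2, -2, -7).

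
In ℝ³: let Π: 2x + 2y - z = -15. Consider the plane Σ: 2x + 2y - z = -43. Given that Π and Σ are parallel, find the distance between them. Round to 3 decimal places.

9.333

Same normal n = (2, 2, -1) with |n| = √9; distance = |-15 − (-43)| / |n| = 28/√9 ≈ 9.333.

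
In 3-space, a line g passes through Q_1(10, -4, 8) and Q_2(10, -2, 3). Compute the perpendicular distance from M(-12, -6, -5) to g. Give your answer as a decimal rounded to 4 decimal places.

A direction vector for g is Q_2 − Q_1 = (0, 2, -5).
Taking (10, -4, 8) on g with direction v = (0, 2, -5): w = M − (10, -4, 8) = (-22, -2, -13), and w × v = (36, -110, -44).
Distance = |w × v| / |v| = √15332 / √29 ≈ 22.9933.

22.9933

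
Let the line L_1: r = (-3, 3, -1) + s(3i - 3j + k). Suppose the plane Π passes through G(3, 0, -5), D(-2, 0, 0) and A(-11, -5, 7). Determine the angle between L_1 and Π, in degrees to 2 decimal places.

54.26

GD = (-5, 0, 5), GA = (-14, -5, 12); a normal to Π is GD × GA = (25, -10, 25).
Using G: Π has equation 25x - 10y + 25z = -50.
sin θ = |n·v| / (|n||v|) = |130| / (√1350 · √19) = 0.81171.
θ ≈ 54.26°.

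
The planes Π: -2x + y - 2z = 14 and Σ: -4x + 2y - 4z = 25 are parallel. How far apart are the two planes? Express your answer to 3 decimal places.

Rescale Σ by 1/2: -2x + y - 2z = 25/2. Then distance = |14 − (25/2)| / √9 ≈ 0.500.

0.500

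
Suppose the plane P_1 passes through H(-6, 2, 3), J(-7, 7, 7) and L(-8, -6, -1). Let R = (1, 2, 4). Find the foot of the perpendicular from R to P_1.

HJ = (-1, 5, 4), HL = (-2, -8, -4); a normal to P_1 is HJ × HL = (12, -12, 18).
Using H: P_1 has equation 12x - 12y + 18z = -42.
Foot = R − λn with λ = (n·R − d)/|n|² = (60 − (-42))/612 = 1/6.
Foot = (1, 2, 4) − (1/6)·(12, -12, 18) = (-1, 4, 1).

(-1, 4, 1)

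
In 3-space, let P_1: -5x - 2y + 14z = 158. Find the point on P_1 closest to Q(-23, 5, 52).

(-8, 11, 10)

Foot = Q − λn with λ = (n·Q − d)/|n|² = (833 − 158)/225 = 3.
Foot = (-23, 5, 52) − 3·(-5, -2, 14) = (-8, 11, 10).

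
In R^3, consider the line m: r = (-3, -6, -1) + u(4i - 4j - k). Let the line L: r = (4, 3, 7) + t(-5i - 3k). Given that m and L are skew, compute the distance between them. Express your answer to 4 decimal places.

2.6679

Common perpendicular direction n = (4, -4, -1) × (-5, 0, -3) = (12, 17, -20).
With w = (4, 3, 7) − (-3, -6, -1) = (7, 9, 8), w · n = 77.
Distance = |w · n| / |n| = |77| / √833 ≈ 2.6679.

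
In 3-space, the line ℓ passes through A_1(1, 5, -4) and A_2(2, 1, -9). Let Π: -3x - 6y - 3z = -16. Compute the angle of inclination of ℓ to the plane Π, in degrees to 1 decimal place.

A direction vector for ℓ is A_2 − A_1 = (1, -4, -5).
sin θ = |n·v| / (|n||v|) = |36| / (√54 · √42) = 0.75593.
θ ≈ 49.1°.

49.1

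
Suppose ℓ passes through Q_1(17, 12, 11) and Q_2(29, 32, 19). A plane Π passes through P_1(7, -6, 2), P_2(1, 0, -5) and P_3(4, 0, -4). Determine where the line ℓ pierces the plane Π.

(5, -8, 3)

A direction vector for ℓ is Q_2 − Q_1 = (12, 20, 8).
P_1P_2 = (-6, 6, -7), P_1P_3 = (-3, 6, -6); a normal to Π is P_1P_2 × P_1P_3 = (6, -15, -18).
Using P_1: Π has equation 6x - 15y - 18z = 96.
Substitute r = (17, 12, 11) + t(12, 20, 8) into the plane: -276 + (-372)t = 96, so t = -1.
Intersection: (17, 12, 11) + (-1)·(12, 20, 8) = (5, -8, 3).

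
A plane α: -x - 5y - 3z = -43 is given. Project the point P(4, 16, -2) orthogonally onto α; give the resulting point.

(3, 11, -5)

Foot = P − λn with λ = (n·P − d)/|n|² = (-78 − (-43))/35 = -1.
Foot = (4, 16, -2) − (-1)·(-1, -5, -3) = (3, 11, -5).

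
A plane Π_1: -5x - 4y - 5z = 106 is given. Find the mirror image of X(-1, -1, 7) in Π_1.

(-21, -17, -13)

λ = (n·X − d)/|n|² = (-26 − 106)/66 = -2.
Reflection = X − 2λn = (-1, -1, 7) − (-4)·(-5, -4, -5) = (-21, -17, -13).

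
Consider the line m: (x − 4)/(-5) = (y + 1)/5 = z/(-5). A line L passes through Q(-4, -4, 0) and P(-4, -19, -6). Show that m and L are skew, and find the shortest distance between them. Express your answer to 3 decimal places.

7.020

m has direction (-5, 5, -5) through (4, -1, 0).
A direction vector for L is P − Q = (0, -15, -6).
Common perpendicular direction n = (-5, 5, -5) × (0, -15, -6) = (-105, -30, 75).
With w = (-4, -4, 0) − (4, -1, 0) = (-8, -3, 0), w · n = 930.
Since n ≠ 0 the lines are not parallel, and w · n = 930 ≠ 0 so they do not intersect; hence they are skew.
Distance = |w · n| / |n| = |930| / √17550 ≈ 7.020.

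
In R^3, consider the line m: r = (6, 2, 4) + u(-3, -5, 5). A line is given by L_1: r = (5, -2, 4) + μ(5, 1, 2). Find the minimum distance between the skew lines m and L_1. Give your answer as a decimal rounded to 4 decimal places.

Common perpendicular direction n = (-3, -5, 5) × (5, 1, 2) = (-15, 31, 22).
With w = (5, -2, 4) − (6, 2, 4) = (-1, -4, 0), w · n = -109.
Distance = |w · n| / |n| = |-109| / √1670 ≈ 2.6673.

2.6673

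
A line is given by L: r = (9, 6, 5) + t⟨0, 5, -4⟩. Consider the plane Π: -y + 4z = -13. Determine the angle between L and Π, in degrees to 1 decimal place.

52.7

sin θ = |n·v| / (|n||v|) = |-21| / (√17 · √41) = 0.79543.
θ ≈ 52.7°.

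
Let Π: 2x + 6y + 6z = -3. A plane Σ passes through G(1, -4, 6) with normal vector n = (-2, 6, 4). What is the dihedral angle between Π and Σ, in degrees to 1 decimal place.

30.9

Σ: n·r = n·G gives -2x + 6y + 4z = -2.
cos θ = |n₁·n₂| / (|n₁||n₂|) = |56| / (√76 · √56).
θ = arccos(0.85840) ≈ 30.9°.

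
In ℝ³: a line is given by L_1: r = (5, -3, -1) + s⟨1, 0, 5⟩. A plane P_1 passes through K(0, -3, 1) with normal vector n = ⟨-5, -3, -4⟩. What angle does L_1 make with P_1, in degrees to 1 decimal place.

P_1: n·r = n·K gives -5x - 3y - 4z = 5.
sin θ = |n·v| / (|n||v|) = |-25| / (√50 · √26) = 0.69338.
θ ≈ 43.9°.

43.9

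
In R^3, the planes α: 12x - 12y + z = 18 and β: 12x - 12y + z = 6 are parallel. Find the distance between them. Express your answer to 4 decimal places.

0.7059

Same normal n = (12, -12, 1) with |n| = √289; distance = |18 − 6| / |n| = 12/√289 ≈ 0.7059.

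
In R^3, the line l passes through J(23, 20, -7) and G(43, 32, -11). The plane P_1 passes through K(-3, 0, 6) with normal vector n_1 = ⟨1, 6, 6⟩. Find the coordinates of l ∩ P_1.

(3, 8, -3)

A direction vector for l is G − J = (20, 12, -4).
P_1: n_1·r = n_1·K gives x + 6y + 6z = 33.
Substitute r = (23, 20, -7) + t(20, 12, -4) into the plane: 101 + 68t = 33, so t = -1.
Intersection: (23, 20, -7) + (-1)·(20, 12, -4) = (3, 8, -3).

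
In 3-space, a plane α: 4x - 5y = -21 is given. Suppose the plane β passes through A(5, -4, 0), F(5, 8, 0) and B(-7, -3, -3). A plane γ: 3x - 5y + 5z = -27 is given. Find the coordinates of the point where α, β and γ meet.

AF = (0, 12, 0), AB = (-12, 1, -3); a normal to β is AF × AB = (-36, 0, 144).
Using A: β has equation -36x + 144z = -180.
Solving the 3×3 linear system 4x - 5y = -21, -36x + 144z = -180, 3x - 5y + 5z = -27 (e.g. by elimination or Cramer's rule, determinant = -180) gives (1, 5, -1).

(1, 5, -1)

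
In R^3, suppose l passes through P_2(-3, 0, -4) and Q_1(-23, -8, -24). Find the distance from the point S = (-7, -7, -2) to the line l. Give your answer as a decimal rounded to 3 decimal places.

7.638

A direction vector for l is Q_1 − P_2 = (-20, -8, -20).
Taking (-3, 0, -4) on l with direction v = (-20, -8, -20): w = S − (-3, 0, -4) = (-4, -7, 2), and w × v = (156, -120, -108).
Distance = |w × v| / |v| = √50400 / √864 ≈ 7.638.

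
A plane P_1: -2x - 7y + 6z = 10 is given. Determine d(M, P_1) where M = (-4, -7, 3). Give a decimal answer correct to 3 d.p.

n·M − d = (-2)·(-4) + (-7)·(-7) + (6)·(3) − 10 = 65; |n| = √89.
Distance = |65| / √89 = 65/√89 ≈ 6.890.

6.890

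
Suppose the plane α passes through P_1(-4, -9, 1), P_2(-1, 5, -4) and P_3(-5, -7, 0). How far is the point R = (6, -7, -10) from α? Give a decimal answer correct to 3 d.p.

P_1P_2 = (3, 14, -5), P_1P_3 = (-1, 2, -1); a normal to α is P_1P_2 × P_1P_3 = (-4, 8, 20).
Using P_1: α has equation -4x + 8y + 20z = -36.
n·R − d = (-4)·(6) + (8)·(-7) + (20)·(-10) − (-36) = -244; |n| = √480.
Distance = |-244| / √480 = 244/√480 ≈ 11.137.

11.137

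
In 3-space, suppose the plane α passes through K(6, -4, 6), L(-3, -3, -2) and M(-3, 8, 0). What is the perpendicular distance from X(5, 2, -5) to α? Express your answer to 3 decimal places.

KL = (-9, 1, -8), KM = (-9, 12, -6); a normal to α is KL × KM = (90, 18, -99).
Using K: α has equation 90x + 18y - 99z = -126.
n·X − d = (90)·(5) + (18)·(2) + (-99)·(-5) − (-126) = 1107; |n| = √18225.
Distance = |1107| / √18225 = 1107/√18225 ≈ 8.200.

8.200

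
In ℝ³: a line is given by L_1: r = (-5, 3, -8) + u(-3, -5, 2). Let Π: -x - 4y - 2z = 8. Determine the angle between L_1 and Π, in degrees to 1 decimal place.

42.3

sin θ = |n·v| / (|n||v|) = |19| / (√21 · √38) = 0.67259.
θ ≈ 42.3°.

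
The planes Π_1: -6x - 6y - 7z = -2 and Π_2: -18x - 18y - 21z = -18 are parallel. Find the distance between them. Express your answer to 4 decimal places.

0.3636

Rescale Π_2 by 1/3: -6x - 6y - 7z = -6. Then distance = |-2 − (-6)| / √121 ≈ 0.3636.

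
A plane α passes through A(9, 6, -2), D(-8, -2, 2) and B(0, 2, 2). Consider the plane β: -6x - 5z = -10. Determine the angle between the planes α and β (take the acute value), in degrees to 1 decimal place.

65.6

AD = (-17, -8, 4), AB = (-9, -4, 4); a normal to α is AD × AB = (-16, 32, -4).
Using A: α has equation -16x + 32y - 4z = 56.
cos θ = |n₁·n₂| / (|n₁||n₂|) = |116| / (√1296 · √61).
θ = arccos(0.41256) ≈ 65.6°.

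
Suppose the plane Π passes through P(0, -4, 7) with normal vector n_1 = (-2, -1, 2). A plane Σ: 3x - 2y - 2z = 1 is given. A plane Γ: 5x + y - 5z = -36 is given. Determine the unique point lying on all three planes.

Π: n_1·r = n_1·P gives -2x - y + 2z = 18.
Solving the 3×3 linear system -2x - y + 2z = 18, 3x - 2y - 2z = 1, 5x + y - 5z = -36 (e.g. by elimination or Cramer's rule, determinant = -3) gives (1, -6, 7).

(1, -6, 7)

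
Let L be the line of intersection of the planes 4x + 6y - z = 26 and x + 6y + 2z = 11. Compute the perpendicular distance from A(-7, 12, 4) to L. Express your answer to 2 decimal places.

Direction of L: (4, 6, -1) × (1, 6, 2) = (18, -9, 18).
A point on L: solving the two plane equations with x = -7 gives (-7, 7, -12).
Taking (-7, 7, -12) on L with direction v = (18, -9, 18): w = A − (-7, 7, -12) = (0, 5, 16), and w × v = (234, 288, -90).
Distance = |w × v| / |v| = √145800 / √729 ≈ 14.14.

14.14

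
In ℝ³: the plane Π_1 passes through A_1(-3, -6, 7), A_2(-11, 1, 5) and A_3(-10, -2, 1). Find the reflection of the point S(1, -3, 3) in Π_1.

(-7, -11, 7)

A_1A_2 = (-8, 7, -2), A_1A_3 = (-7, 4, -6); a normal to Π_1 is A_1A_2 × A_1A_3 = (-34, -34, 17).
Using A_1: Π_1 has equation -34x - 34y + 17z = 425.
λ = (n·S − d)/|n|² = (119 − 425)/2601 = -2/17.
Reflection = S − 2λn = (1, -3, 3) − (-4/17)·(-34, -34, 17) = (-7, -11, 7).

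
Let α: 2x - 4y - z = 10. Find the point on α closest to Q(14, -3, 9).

Foot = Q − λn with λ = (n·Q − d)/|n|² = (31 − 10)/21 = 1.
Foot = (14, -3, 9) − 1·(2, -4, -1) = (12, 1, 10).

(12, 1, 10)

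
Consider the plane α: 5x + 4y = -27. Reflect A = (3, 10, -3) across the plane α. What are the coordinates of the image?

λ = (n·A − d)/|n|² = (55 − (-27))/41 = 2.
Reflection = A − 2λn = (3, 10, -3) − 4·(5, 4, 0) = (-17, -6, -3).

(-17, -6, -3)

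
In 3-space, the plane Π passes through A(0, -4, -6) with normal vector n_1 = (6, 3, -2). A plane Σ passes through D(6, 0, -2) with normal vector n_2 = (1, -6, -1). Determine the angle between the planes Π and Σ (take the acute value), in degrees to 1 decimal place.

76.6

Π: n_1·r = n_1·A gives 6x + 3y - 2z = 0.
Σ: n_2·r = n_2·D gives x - 6y - z = 8.
cos θ = |n₁·n₂| / (|n₁||n₂|) = |-10| / (√49 · √38).
θ = arccos(0.23174) ≈ 76.6°.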